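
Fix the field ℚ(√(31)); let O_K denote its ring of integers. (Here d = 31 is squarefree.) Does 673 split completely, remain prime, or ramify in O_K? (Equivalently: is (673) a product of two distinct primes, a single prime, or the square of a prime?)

remains prime (inert)

d = 31 ≡ 3 (mod 4), so O_K = ℤ[√31] and disc(K) = 4d = 124.
Since gcd(673, 124) = 1 the prime 673 does not ramify.
Compute (31/673) via Euler: 31^((673-1)/2) mod 673 = 672, so (31/673) = -1.
(31/673) = -1, so 673 is inert.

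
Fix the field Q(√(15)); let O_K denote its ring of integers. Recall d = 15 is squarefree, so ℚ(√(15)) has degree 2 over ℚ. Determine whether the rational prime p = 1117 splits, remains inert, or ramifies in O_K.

15 mod 4 = 3, hence disc K = 4·15 = 60 and O_K = ℤ[√15].
disc(K) = 60 is not divisible by 1117; 1117 is unramified.
Euler's criterion: 15^558 mod 1117 = 1116. Thus (15|1117) = -1.
Legendre symbol -1 ⇒ 1117 is inert.

inert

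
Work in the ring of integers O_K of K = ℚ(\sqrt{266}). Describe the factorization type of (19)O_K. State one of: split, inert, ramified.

ramified — (19) = 𝔭²

266 mod 4 = 2, hence disc K = 4·266 = 1064 and O_K = ℤ[√266].
disc(K) = 1064 = 19·56, so p = 19 is ramified.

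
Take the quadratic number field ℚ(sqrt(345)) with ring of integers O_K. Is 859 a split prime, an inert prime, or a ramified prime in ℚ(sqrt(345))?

d = 345 ≡ 1 (mod 4), so O_K = ℤ[(1+√345)/2] and disc(K) = d = 345.
859 ∤ 345, so 859 is unramified.
Legendre symbol by Euler's criterion: (345/859) ≡ 345^429 ≡ 1 (mod 859), i.e. (345/859) = 1.
(345/859) = 1, so 859 splits.

split — (859) = 𝔭₁𝔭₂ with 𝔭₁ ≠ 𝔭₂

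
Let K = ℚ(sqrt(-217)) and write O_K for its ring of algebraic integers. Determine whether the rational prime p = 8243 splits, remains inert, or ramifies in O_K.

p is inert

-217 mod 4 = 3, hence disc K = 4·(-217) = -868 and O_K = ℤ[√-217].
8243 ∤ -868, so 8243 is unramified.
Compute (-217/8243) via Euler: 8026^((8243-1)/2) mod 8243 = 8242, so (-217/8243) = -1.
Legendre symbol -1 ⇒ 8243 is inert.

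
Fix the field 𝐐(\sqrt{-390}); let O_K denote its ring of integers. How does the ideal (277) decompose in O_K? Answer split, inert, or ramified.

p splits

d = -390 ≡ 2 (mod 4), so O_K = ℤ[√-390] and disc(K) = 4d = -1560.
disc(K) = -1560 is not divisible by 277; 277 is unramified.
Euler's criterion: (-390)^138 mod 277 = 1. Thus (-390|277) = 1.
(-390/277) = 1, so 277 splits.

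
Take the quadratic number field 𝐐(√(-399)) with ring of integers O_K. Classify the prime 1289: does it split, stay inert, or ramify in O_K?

remains prime (inert)

-399 mod 4 = 1, hence disc K = -399 and O_K = ℤ[(1+√-399)/2].
1289 ∤ -399, so 1289 is unramified.
(-399/1289) = 890^644 mod 1289 = 1288, giving Legendre symbol -1.
Legendre symbol -1 ⇒ 1289 is inert.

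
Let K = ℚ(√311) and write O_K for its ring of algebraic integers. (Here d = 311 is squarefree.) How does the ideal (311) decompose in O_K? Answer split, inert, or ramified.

ramified

Since 311 ≢ 1 mod 4, the ring of integers is ℤ[√311] with discriminant 4·311 = 1244.
Ramification test: 311 | 1244. The prime 311 ramifies in K.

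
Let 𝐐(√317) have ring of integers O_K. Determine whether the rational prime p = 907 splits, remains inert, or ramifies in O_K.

split — (907) = 𝔭₁𝔭₂ with 𝔭₁ ≠ 𝔭₂

317 mod 4 = 1, hence disc K = 317 and O_K = ℤ[(1+√317)/2].
907 ∤ 317, so 907 is unramified.
Legendre symbol by Euler's criterion: (317/907) ≡ 317^453 ≡ 1 (mod 907), i.e. (317/907) = 1.
d is a quadratic residue mod p, hence 907 splits in O_K.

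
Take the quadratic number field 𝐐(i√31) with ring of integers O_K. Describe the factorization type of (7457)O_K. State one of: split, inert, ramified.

inert

-31 mod 4 = 1, hence disc K = -31 and O_K = ℤ[(1+√-31)/2].
disc(K) = -31 is not divisible by 7457; 7457 is unramified.
Compute (-31/7457) via Euler: 7426^((7457-1)/2) mod 7457 = 7456, so (-31/7457) = -1.
Legendre symbol -1 ⇒ 7457 is inert.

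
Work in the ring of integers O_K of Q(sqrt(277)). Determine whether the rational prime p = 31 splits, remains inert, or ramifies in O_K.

Since 277 ≡ 1 mod 4, the ring of integers is ℤ[(1+√277)/2] with discriminant 277.
31 ∤ 277, so 31 is unramified.
Compute (277/31) via Euler: 29^((31-1)/2) mod 31 = 30, so (277/31) = -1.
d is a non-residue mod p, hence 31 remains inert in O_K.

remains prime (inert)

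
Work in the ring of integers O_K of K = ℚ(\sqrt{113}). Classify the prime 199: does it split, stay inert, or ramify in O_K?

p is inert

d = 113 ≡ 1 (mod 4), so O_K = ℤ[(1+√113)/2] and disc(K) = d = 113.
disc(K) = 113 is not divisible by 199; 199 is unramified.
Legendre symbol by Euler's criterion: (113/199) ≡ 113^99 ≡ 198 (mod 199), i.e. (113/199) = -1.
Legendre symbol -1 ⇒ 199 is inert.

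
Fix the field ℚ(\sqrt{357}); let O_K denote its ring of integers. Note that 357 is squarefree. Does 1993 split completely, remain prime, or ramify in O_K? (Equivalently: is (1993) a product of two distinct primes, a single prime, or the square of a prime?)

Since 357 ≡ 1 mod 4, the ring of integers is ℤ[(1+√357)/2] with discriminant 357.
Since gcd(1993, 357) = 1 the prime 1993 does not ramify.
(357/1993) = 357^996 mod 1993 = 1992, giving Legendre symbol -1.
Legendre symbol -1 ⇒ 1993 is inert.

inert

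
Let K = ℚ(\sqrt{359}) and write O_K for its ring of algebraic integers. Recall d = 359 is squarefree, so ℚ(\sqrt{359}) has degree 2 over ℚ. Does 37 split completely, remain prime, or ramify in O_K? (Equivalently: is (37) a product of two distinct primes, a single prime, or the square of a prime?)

Since 359 ≢ 1 mod 4, the ring of integers is ℤ[√359] with discriminant 4·359 = 1436.
disc(K) = 1436 is not divisible by 37; 37 is unramified.
Legendre symbol by Euler's criterion: (359/37) ≡ 359^18 ≡ 1 (mod 37), i.e. (359/37) = 1.
(359/37) = 1, so 37 splits.

37 splits in O_K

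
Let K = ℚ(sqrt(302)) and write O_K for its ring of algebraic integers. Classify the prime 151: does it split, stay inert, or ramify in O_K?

302 mod 4 = 2, hence disc K = 4·302 = 1208 and O_K = ℤ[√302].
151 divides disc(K) = 1208, so 151 ramifies.

ramified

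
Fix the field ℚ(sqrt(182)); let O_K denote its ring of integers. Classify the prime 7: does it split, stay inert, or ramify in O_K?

ramified

d = 182 ≡ 2 (mod 4), so O_K = ℤ[√182] and disc(K) = 4d = 728.
7 divides disc(K) = 728, so 7 ramifies.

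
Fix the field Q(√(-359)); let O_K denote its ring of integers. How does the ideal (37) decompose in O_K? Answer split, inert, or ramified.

37 splits in O_K

d = -359 ≡ 1 (mod 4), so O_K = ℤ[(1+√-359)/2] and disc(K) = d = -359.
disc(K) = -359 is not divisible by 37; 37 is unramified.
Legendre symbol by Euler's criterion: (-359/37) ≡ (-359)^18 ≡ 1 (mod 37), i.e. (-359/37) = 1.
(-359/37) = 1, so 37 splits.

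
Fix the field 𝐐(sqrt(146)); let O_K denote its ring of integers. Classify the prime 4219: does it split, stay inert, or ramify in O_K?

146 mod 4 = 2, hence disc K = 4·146 = 584 and O_K = ℤ[√146].
Since gcd(4219, 584) = 1 the prime 4219 does not ramify.
(146/4219) = 146^2109 mod 4219 = 1, giving Legendre symbol 1.
(146/4219) = 1, so 4219 splits.

splits completely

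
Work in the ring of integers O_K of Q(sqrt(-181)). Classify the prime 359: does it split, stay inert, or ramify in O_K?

d = -181 ≡ 3 (mod 4), so O_K = ℤ[√-181] and disc(K) = 4d = -724.
359 ∤ -724, so 359 is unramified.
Legendre symbol by Euler's criterion: (-181/359) ≡ (-181)^179 ≡ 358 (mod 359), i.e. (-181/359) = -1.
d is a non-residue mod p, hence 359 remains inert in O_K.

p is inert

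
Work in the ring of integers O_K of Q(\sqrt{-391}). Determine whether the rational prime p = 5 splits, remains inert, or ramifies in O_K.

split — (5) = 𝔭₁𝔭₂ with 𝔭₁ ≠ 𝔭₂

-391 mod 4 = 1, hence disc K = -391 and O_K = ℤ[(1+√-391)/2].
disc(K) = -391 is not divisible by 5; 5 is unramified.
(-391/5) = 4^2 mod 5 = 1, giving Legendre symbol 1.
(-391/5) = 1, so 5 splits.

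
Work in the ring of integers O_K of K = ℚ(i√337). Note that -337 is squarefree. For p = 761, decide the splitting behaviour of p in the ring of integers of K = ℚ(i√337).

Since -337 ≢ 1 mod 4, the ring of integers is ℤ[√-337] with discriminant 4·(-337) = -1348.
disc(K) = -1348 is not divisible by 761; 761 is unramified.
(-337/761) = 424^380 mod 761 = 760, giving Legendre symbol -1.
d is a non-residue mod p, hence 761 remains inert in O_K.

761 remains inert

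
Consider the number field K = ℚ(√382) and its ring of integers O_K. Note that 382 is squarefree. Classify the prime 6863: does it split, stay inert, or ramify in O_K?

Since 382 ≢ 1 mod 4, the ring of integers is ℤ[√382] with discriminant 4·382 = 1528.
6863 ∤ 1528, so 6863 is unramified.
Euler's criterion: 382^3431 mod 6863 = 1. Thus (382|6863) = 1.
Legendre symbol 1 ⇒ 6863 is split.

6863 splits in O_K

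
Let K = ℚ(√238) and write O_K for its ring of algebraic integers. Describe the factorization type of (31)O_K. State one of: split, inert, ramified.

p is inert

238 mod 4 = 2, hence disc K = 4·238 = 952 and O_K = ℤ[√238].
31 ∤ 952, so 31 is unramified.
Compute (238/31) via Euler: 21^((31-1)/2) mod 31 = 30, so (238/31) = -1.
Legendre symbol -1 ⇒ 31 is inert.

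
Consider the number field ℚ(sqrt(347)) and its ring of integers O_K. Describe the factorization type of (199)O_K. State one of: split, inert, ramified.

199 remains inert

Since 347 ≢ 1 mod 4, the ring of integers is ℤ[√347] with discriminant 4·347 = 1388.
disc(K) = 1388 is not divisible by 199; 199 is unramified.
Legendre symbol by Euler's criterion: (347/199) ≡ 347^99 ≡ 198 (mod 199), i.e. (347/199) = -1.
(347/199) = -1, so 199 is inert.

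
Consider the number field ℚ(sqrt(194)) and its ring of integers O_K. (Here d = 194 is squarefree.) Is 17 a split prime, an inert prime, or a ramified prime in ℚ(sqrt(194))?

17 remains inert

d = 194 ≡ 2 (mod 4), so O_K = ℤ[√194] and disc(K) = 4d = 776.
disc(K) = 776 is not divisible by 17; 17 is unramified.
(194/17) = 7^8 mod 17 = 16, giving Legendre symbol -1.
(194/17) = -1, so 17 is inert.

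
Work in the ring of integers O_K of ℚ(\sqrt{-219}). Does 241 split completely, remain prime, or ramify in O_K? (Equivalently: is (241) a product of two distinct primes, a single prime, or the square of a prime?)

241 remains inert

Since -219 ≡ 1 mod 4, the ring of integers is ℤ[(1+√-219)/2] with discriminant -219.
disc(K) = -219 is not divisible by 241; 241 is unramified.
Legendre symbol by Euler's criterion: (-219/241) ≡ (-219)^120 ≡ 240 (mod 241), i.e. (-219/241) = -1.
Legendre symbol -1 ⇒ 241 is inert.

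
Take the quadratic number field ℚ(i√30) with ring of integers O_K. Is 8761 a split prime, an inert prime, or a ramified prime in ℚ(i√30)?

split — (8761) = 𝔭₁𝔭₂ with 𝔭₁ ≠ 𝔭₂

-30 mod 4 = 2, hence disc K = 4·(-30) = -120 and O_K = ℤ[√-30].
disc(K) = -120 is not divisible by 8761; 8761 is unramified.
(-30/8761) = 8731^4380 mod 8761 = 1, giving Legendre symbol 1.
d is a quadratic residue mod p, hence 8761 splits in O_K.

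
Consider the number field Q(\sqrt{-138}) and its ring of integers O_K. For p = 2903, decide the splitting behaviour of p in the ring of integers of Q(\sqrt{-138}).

inert — (2903) stays prime in O_K

d = -138 ≡ 2 (mod 4), so O_K = ℤ[√-138] and disc(K) = 4d = -552.
2903 ∤ -552, so 2903 is unramified.
(-138/2903) = 2765^1451 mod 2903 = 2902, giving Legendre symbol -1.
d is a non-residue mod p, hence 2903 remains inert in O_K.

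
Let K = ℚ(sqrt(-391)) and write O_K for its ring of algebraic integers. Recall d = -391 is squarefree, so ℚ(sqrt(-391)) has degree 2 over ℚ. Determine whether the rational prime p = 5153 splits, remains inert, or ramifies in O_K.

d = -391 ≡ 1 (mod 4), so O_K = ℤ[(1+√-391)/2] and disc(K) = d = -391.
disc(K) = -391 is not divisible by 5153; 5153 is unramified.
(-391/5153) = 4762^2576 mod 5153 = 1, giving Legendre symbol 1.
(-391/5153) = 1, so 5153 splits.

p splits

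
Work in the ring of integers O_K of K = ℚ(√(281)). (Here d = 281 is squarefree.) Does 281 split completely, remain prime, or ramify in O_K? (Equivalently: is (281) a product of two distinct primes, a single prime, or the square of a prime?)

d = 281 ≡ 1 (mod 4), so O_K = ℤ[(1+√281)/2] and disc(K) = d = 281.
disc(K) = 281 = 281·1, so p = 281 is ramified.

p ramifies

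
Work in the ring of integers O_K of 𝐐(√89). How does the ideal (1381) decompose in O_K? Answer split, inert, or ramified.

1381 remains inert

89 mod 4 = 1, hence disc K = 89 and O_K = ℤ[(1+√89)/2].
1381 ∤ 89, so 1381 is unramified.
Compute (89/1381) via Euler: 89^((1381-1)/2) mod 1381 = 1380, so (89/1381) = -1.
(89/1381) = -1, so 1381 is inert.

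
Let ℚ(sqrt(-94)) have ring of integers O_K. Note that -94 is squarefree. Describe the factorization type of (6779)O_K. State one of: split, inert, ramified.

splits completely

Since -94 ≢ 1 mod 4, the ring of integers is ℤ[√-94] with discriminant 4·(-94) = -376.
Since gcd(6779, -376) = 1 the prime 6779 does not ramify.
Euler's criterion: (-94)^3389 mod 6779 = 1. Thus (-94|6779) = 1.
d is a quadratic residue mod p, hence 6779 splits in O_K.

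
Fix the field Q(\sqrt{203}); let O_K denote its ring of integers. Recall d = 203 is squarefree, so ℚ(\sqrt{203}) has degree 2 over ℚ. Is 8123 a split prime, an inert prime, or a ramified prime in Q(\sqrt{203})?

remains prime (inert)

203 mod 4 = 3, hence disc K = 4·203 = 812 and O_K = ℤ[√203].
disc(K) = 812 is not divisible by 8123; 8123 is unramified.
Euler's criterion: 203^4061 mod 8123 = 8122. Thus (203|8123) = -1.
Legendre symbol -1 ⇒ 8123 is inert.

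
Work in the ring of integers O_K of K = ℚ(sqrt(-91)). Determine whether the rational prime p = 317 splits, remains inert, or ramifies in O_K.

-91 mod 4 = 1, hence disc K = -91 and O_K = ℤ[(1+√-91)/2].
disc(K) = -91 is not divisible by 317; 317 is unramified.
Legendre symbol by Euler's criterion: (-91/317) ≡ (-91)^158 ≡ 316 (mod 317), i.e. (-91/317) = -1.
Legendre symbol -1 ⇒ 317 is inert.

remains prime (inert)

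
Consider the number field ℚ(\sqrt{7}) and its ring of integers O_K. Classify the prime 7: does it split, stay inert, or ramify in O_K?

ramifies in O_K

Since 7 ≢ 1 mod 4, the ring of integers is ℤ[√7] with discriminant 4·7 = 28.
disc(K) = 28 = 7·4, so p = 7 is ramified.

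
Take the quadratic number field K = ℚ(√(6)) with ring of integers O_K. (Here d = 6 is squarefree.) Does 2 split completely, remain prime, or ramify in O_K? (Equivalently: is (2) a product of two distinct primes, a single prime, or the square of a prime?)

6 mod 4 = 2, hence disc K = 4·6 = 24 and O_K = ℤ[√6].
2 divides disc(K) = 24, so 2 ramifies.

ramified — (2) = 𝔭²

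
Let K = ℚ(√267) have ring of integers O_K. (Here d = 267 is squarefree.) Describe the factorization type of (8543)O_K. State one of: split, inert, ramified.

p splits

Since 267 ≢ 1 mod 4, the ring of integers is ℤ[√267] with discriminant 4·267 = 1068.
Since gcd(8543, 1068) = 1 the prime 8543 does not ramify.
Compute (267/8543) via Euler: 267^((8543-1)/2) mod 8543 = 1, so (267/8543) = 1.
Legendre symbol 1 ⇒ 8543 is split.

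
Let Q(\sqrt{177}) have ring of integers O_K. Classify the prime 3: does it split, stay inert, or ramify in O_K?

Since 177 ≡ 1 mod 4, the ring of integers is ℤ[(1+√177)/2] with discriminant 177.
Ramification test: 3 | 177. The prime 3 ramifies in K.

ramifies in O_K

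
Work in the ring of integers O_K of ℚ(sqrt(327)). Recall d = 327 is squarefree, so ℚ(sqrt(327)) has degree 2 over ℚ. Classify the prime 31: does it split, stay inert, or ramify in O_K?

Since 327 ≢ 1 mod 4, the ring of integers is ℤ[√327] with discriminant 4·327 = 1308.
Since gcd(31, 1308) = 1 the prime 31 does not ramify.
Compute (327/31) via Euler: 17^((31-1)/2) mod 31 = 30, so (327/31) = -1.
d is a non-residue mod p, hence 31 remains inert in O_K.

remains prime (inert)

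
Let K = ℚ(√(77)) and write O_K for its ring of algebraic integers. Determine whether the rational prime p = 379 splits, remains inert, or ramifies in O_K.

77 mod 4 = 1, hence disc K = 77 and O_K = ℤ[(1+√77)/2].
disc(K) = 77 is not divisible by 379; 379 is unramified.
(77/379) = 77^189 mod 379 = 1, giving Legendre symbol 1.
Legendre symbol 1 ⇒ 379 is split.

split — (379) = 𝔭₁𝔭₂ with 𝔭₁ ≠ 𝔭₂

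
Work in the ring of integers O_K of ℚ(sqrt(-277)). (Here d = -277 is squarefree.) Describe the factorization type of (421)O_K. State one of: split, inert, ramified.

d = -277 ≡ 3 (mod 4), so O_K = ℤ[√-277] and disc(K) = 4d = -1108.
421 ∤ -1108, so 421 is unramified.
Euler's criterion: (-277)^210 mod 421 = 1. Thus (-277|421) = 1.
Legendre symbol 1 ⇒ 421 is split.

421 splits in O_K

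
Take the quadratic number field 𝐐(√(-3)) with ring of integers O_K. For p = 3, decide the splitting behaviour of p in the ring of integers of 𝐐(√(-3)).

-3 mod 4 = 1, hence disc K = -3 and O_K = ℤ[(1+√-3)/2].
disc(K) = -3 = 3·(-1), so p = 3 is ramified.

ramified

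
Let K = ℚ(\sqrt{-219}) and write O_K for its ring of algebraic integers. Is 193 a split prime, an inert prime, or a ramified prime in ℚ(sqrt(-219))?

inert — (193) stays prime in O_K

-219 mod 4 = 1, hence disc K = -219 and O_K = ℤ[(1+√-219)/2].
Since gcd(193, -219) = 1 the prime 193 does not ramify.
(-219/193) = 167^96 mod 193 = 192, giving Legendre symbol -1.
(-219/193) = -1, so 193 is inert.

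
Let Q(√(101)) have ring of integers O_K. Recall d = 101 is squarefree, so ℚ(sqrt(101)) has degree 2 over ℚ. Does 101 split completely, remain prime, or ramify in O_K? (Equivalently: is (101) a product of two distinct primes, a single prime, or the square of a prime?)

Since 101 ≡ 1 mod 4, the ring of integers is ℤ[(1+√101)/2] with discriminant 101.
disc(K) = 101 = 101·1, so p = 101 is ramified.

ramified — (101) = 𝔭²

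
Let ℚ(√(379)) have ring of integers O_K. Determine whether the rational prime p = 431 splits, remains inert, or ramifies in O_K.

d = 379 ≡ 3 (mod 4), so O_K = ℤ[√379] and disc(K) = 4d = 1516.
431 ∤ 1516, so 431 is unramified.
(379/431) = 379^215 mod 431 = 1, giving Legendre symbol 1.
d is a quadratic residue mod p, hence 431 splits in O_K.

p splits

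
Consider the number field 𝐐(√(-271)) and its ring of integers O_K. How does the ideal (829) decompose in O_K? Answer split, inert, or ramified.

d = -271 ≡ 1 (mod 4), so O_K = ℤ[(1+√-271)/2] and disc(K) = d = -271.
Since gcd(829, -271) = 1 the prime 829 does not ramify.
Legendre symbol by Euler's criterion: (-271/829) ≡ (-271)^414 ≡ 1 (mod 829), i.e. (-271/829) = 1.
(-271/829) = 1, so 829 splits.

split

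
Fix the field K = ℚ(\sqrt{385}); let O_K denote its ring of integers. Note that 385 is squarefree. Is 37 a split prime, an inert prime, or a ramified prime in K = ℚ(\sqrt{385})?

inert

385 mod 4 = 1, hence disc K = 385 and O_K = ℤ[(1+√385)/2].
Since gcd(37, 385) = 1 the prime 37 does not ramify.
Compute (385/37) via Euler: 15^((37-1)/2) mod 37 = 36, so (385/37) = -1.
Legendre symbol -1 ⇒ 37 is inert.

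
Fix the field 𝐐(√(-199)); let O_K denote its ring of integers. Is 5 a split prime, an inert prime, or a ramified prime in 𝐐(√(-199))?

Since -199 ≡ 1 mod 4, the ring of integers is ℤ[(1+√-199)/2] with discriminant -199.
5 ∤ -199, so 5 is unramified.
Legendre symbol by Euler's criterion: (-199/5) ≡ (-199)^2 ≡ 1 (mod 5), i.e. (-199/5) = 1.
d is a quadratic residue mod p, hence 5 splits in O_K.

splits completely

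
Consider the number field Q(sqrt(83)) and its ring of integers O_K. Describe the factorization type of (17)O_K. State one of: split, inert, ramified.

splits completely

Since 83 ≢ 1 mod 4, the ring of integers is ℤ[√83] with discriminant 4·83 = 332.
disc(K) = 332 is not divisible by 17; 17 is unramified.
Euler's criterion: 83^8 mod 17 = 1. Thus (83|17) = 1.
Legendre symbol 1 ⇒ 17 is split.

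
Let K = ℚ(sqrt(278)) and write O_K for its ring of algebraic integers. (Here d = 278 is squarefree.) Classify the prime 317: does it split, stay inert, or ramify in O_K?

317 splits in O_K

Since 278 ≢ 1 mod 4, the ring of integers is ℤ[√278] with discriminant 4·278 = 1112.
Since gcd(317, 1112) = 1 the prime 317 does not ramify.
Compute (278/317) via Euler: 278^((317-1)/2) mod 317 = 1, so (278/317) = 1.
(278/317) = 1, so 317 splits.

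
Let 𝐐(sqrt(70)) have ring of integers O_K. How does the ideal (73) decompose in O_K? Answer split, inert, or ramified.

split

70 mod 4 = 2, hence disc K = 4·70 = 280 and O_K = ℤ[√70].
Since gcd(73, 280) = 1 the prime 73 does not ramify.
Legendre symbol by Euler's criterion: (70/73) ≡ 70^36 ≡ 1 (mod 73), i.e. (70/73) = 1.
(70/73) = 1, so 73 splits.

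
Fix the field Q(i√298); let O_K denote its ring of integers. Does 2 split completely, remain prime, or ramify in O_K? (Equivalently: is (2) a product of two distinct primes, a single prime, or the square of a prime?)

ramified

-298 mod 4 = 2, hence disc K = 4·(-298) = -1192 and O_K = ℤ[√-298].
2 divides disc(K) = -1192, so 2 ramifies.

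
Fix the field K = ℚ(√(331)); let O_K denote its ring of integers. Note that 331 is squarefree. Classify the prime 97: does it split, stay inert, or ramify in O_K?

p is inert

Since 331 ≢ 1 mod 4, the ring of integers is ℤ[√331] with discriminant 4·331 = 1324.
disc(K) = 1324 is not divisible by 97; 97 is unramified.
Legendre symbol by Euler's criterion: (331/97) ≡ 331^48 ≡ 96 (mod 97), i.e. (331/97) = -1.
Legendre symbol -1 ⇒ 97 is inert.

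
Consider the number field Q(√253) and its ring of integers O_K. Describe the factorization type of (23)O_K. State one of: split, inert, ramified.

p ramifies

253 mod 4 = 1, hence disc K = 253 and O_K = ℤ[(1+√253)/2].
Ramification test: 23 | 253. The prime 23 ramifies in K.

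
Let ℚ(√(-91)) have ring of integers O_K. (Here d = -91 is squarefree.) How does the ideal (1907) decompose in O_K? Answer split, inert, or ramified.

p is inert

d = -91 ≡ 1 (mod 4), so O_K = ℤ[(1+√-91)/2] and disc(K) = d = -91.
disc(K) = -91 is not divisible by 1907; 1907 is unramified.
Legendre symbol by Euler's criterion: (-91/1907) ≡ (-91)^953 ≡ 1906 (mod 1907), i.e. (-91/1907) = -1.
d is a non-residue mod p, hence 1907 remains inert in O_K.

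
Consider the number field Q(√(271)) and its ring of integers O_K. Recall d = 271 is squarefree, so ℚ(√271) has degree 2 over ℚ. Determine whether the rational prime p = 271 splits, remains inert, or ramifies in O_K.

271 is ramified

d = 271 ≡ 3 (mod 4), so O_K = ℤ[√271] and disc(K) = 4d = 1084.
Ramification test: 271 | 1084. The prime 271 ramifies in K.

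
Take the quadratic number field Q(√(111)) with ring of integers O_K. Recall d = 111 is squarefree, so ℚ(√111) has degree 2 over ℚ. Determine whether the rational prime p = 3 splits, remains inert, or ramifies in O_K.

d = 111 ≡ 3 (mod 4), so O_K = ℤ[√111] and disc(K) = 4d = 444.
Ramification test: 3 | 444. The prime 3 ramifies in K.

ramified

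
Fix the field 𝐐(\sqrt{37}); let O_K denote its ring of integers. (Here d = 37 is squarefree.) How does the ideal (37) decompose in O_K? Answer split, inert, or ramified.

ramified

d = 37 ≡ 1 (mod 4), so O_K = ℤ[(1+√37)/2] and disc(K) = d = 37.
Ramification test: 37 | 37. The prime 37 ramifies in K.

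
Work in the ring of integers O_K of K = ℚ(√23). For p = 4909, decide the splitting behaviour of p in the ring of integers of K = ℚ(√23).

d = 23 ≡ 3 (mod 4), so O_K = ℤ[√23] and disc(K) = 4d = 92.
Since gcd(4909, 92) = 1 the prime 4909 does not ramify.
Euler's criterion: 23^2454 mod 4909 = 4908. Thus (23|4909) = -1.
Legendre symbol -1 ⇒ 4909 is inert.

4909 remains inert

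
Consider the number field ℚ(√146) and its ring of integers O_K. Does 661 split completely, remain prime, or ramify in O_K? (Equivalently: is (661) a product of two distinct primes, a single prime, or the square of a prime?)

inert — (661) stays prime in O_K

146 mod 4 = 2, hence disc K = 4·146 = 584 and O_K = ℤ[√146].
661 ∤ 584, so 661 is unramified.
Compute (146/661) via Euler: 146^((661-1)/2) mod 661 = 660, so (146/661) = -1.
Legendre symbol -1 ⇒ 661 is inert.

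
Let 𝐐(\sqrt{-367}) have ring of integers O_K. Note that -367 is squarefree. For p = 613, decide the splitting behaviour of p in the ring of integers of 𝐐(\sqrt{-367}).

inert

Since -367 ≡ 1 mod 4, the ring of integers is ℤ[(1+√-367)/2] with discriminant -367.
613 ∤ -367, so 613 is unramified.
Legendre symbol by Euler's criterion: (-367/613) ≡ (-367)^306 ≡ 612 (mod 613), i.e. (-367/613) = -1.
Legendre symbol -1 ⇒ 613 is inert.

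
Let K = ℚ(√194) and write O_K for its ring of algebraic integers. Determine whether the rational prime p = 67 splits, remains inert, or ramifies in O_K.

splits completely

Since 194 ≢ 1 mod 4, the ring of integers is ℤ[√194] with discriminant 4·194 = 776.
Since gcd(67, 776) = 1 the prime 67 does not ramify.
Legendre symbol by Euler's criterion: (194/67) ≡ 194^33 ≡ 1 (mod 67), i.e. (194/67) = 1.
Legendre symbol 1 ⇒ 67 is split.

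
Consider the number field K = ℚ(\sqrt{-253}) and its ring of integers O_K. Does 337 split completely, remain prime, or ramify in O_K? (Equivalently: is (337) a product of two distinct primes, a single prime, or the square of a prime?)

337 splits in O_K

-253 mod 4 = 3, hence disc K = 4·(-253) = -1012 and O_K = ℤ[√-253].
337 ∤ -1012, so 337 is unramified.
Euler's criterion: (-253)^168 mod 337 = 1. Thus (-253|337) = 1.
(-253/337) = 1, so 337 splits.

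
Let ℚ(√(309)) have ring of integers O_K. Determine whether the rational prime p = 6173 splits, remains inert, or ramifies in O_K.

d = 309 ≡ 1 (mod 4), so O_K = ℤ[(1+√309)/2] and disc(K) = d = 309.
6173 ∤ 309, so 6173 is unramified.
(309/6173) = 309^3086 mod 6173 = 1, giving Legendre symbol 1.
(309/6173) = 1, so 6173 splits.

split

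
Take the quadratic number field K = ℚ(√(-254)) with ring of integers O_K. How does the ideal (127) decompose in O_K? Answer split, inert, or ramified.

ramified

-254 mod 4 = 2, hence disc K = 4·(-254) = -1016 and O_K = ℤ[√-254].
Ramification test: 127 | -1016. The prime 127 ramifies in K.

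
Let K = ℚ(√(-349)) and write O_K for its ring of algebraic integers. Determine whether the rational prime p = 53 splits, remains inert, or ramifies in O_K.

p is inert

Since -349 ≢ 1 mod 4, the ring of integers is ℤ[√-349] with discriminant 4·(-349) = -1396.
53 ∤ -1396, so 53 is unramified.
(-349/53) = 22^26 mod 53 = 52, giving Legendre symbol -1.
Legendre symbol -1 ⇒ 53 is inert.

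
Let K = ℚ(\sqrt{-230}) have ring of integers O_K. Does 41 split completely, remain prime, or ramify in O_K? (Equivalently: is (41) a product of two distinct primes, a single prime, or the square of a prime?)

Since -230 ≢ 1 mod 4, the ring of integers is ℤ[√-230] with discriminant 4·(-230) = -920.
41 ∤ -920, so 41 is unramified.
Legendre symbol by Euler's criterion: (-230/41) ≡ (-230)^20 ≡ 1 (mod 41), i.e. (-230/41) = 1.
(-230/41) = 1, so 41 splits.

splits completely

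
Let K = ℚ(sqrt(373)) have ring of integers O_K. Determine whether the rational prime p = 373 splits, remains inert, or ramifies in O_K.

ramified — (373) = 𝔭²

Since 373 ≡ 1 mod 4, the ring of integers is ℤ[(1+√373)/2] with discriminant 373.
373 divides disc(K) = 373, so 373 ramifies.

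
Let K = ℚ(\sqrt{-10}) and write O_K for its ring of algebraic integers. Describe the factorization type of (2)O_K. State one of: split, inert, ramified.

2 is ramified

Since -10 ≢ 1 mod 4, the ring of integers is ℤ[√-10] with discriminant 4·(-10) = -40.
2 divides disc(K) = -40, so 2 ramifies.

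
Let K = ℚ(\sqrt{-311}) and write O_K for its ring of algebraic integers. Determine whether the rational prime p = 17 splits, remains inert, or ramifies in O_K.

-311 mod 4 = 1, hence disc K = -311 and O_K = ℤ[(1+√-311)/2].
17 ∤ -311, so 17 is unramified.
(-311/17) = 12^8 mod 17 = 16, giving Legendre symbol -1.
d is a non-residue mod p, hence 17 remains inert in O_K.

inert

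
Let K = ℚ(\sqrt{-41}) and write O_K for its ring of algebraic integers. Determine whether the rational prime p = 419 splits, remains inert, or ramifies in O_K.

-41 mod 4 = 3, hence disc K = 4·(-41) = -164 and O_K = ℤ[√-41].
disc(K) = -164 is not divisible by 419; 419 is unramified.
Legendre symbol by Euler's criterion: (-41/419) ≡ (-41)^209 ≡ 418 (mod 419), i.e. (-41/419) = -1.
Legendre symbol -1 ⇒ 419 is inert.

remains prime (inert)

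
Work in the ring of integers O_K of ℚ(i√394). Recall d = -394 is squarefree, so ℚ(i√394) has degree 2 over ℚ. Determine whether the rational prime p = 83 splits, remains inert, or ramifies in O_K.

-394 mod 4 = 2, hence disc K = 4·(-394) = -1576 and O_K = ℤ[√-394].
disc(K) = -1576 is not divisible by 83; 83 is unramified.
Legendre symbol by Euler's criterion: (-394/83) ≡ (-394)^41 ≡ 1 (mod 83), i.e. (-394/83) = 1.
d is a quadratic residue mod p, hence 83 splits in O_K.

split — (83) = 𝔭₁𝔭₂ with 𝔭₁ ≠ 𝔭₂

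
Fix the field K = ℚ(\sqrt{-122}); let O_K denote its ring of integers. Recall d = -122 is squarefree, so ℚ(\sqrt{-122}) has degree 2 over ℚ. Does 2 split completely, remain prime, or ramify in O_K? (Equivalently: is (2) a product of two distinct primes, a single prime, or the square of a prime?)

-122 mod 4 = 2, hence disc K = 4·(-122) = -488 and O_K = ℤ[√-122].
disc(K) = -488 = 2·(-244), so p = 2 is ramified.

ramified — (2) = 𝔭²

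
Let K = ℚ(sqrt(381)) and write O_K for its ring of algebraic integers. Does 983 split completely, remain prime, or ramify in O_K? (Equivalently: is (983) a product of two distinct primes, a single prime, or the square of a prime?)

p is inert

381 mod 4 = 1, hence disc K = 381 and O_K = ℤ[(1+√381)/2].
Since gcd(983, 381) = 1 the prime 983 does not ramify.
(381/983) = 381^491 mod 983 = 982, giving Legendre symbol -1.
Legendre symbol -1 ⇒ 983 is inert.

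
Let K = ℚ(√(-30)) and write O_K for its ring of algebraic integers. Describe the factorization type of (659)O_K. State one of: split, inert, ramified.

p splits

d = -30 ≡ 2 (mod 4), so O_K = ℤ[√-30] and disc(K) = 4d = -120.
disc(K) = -120 is not divisible by 659; 659 is unramified.
Legendre symbol by Euler's criterion: (-30/659) ≡ (-30)^329 ≡ 1 (mod 659), i.e. (-30/659) = 1.
Legendre symbol 1 ⇒ 659 is split.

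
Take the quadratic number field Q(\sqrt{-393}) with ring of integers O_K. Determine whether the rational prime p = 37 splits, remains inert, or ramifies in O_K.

Since -393 ≢ 1 mod 4, the ring of integers is ℤ[√-393] with discriminant 4·(-393) = -1572.
37 ∤ -1572, so 37 is unramified.
Euler's criterion: (-393)^18 mod 37 = 36. Thus (-393|37) = -1.
d is a non-residue mod p, hence 37 remains inert in O_K.

remains prime (inert)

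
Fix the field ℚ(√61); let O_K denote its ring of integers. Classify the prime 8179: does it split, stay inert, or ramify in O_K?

8179 splits in O_K

d = 61 ≡ 1 (mod 4), so O_K = ℤ[(1+√61)/2] and disc(K) = d = 61.
disc(K) = 61 is not divisible by 8179; 8179 is unramified.
Legendre symbol by Euler's criterion: (61/8179) ≡ 61^4089 ≡ 1 (mod 8179), i.e. (61/8179) = 1.
(61/8179) = 1, so 8179 splits.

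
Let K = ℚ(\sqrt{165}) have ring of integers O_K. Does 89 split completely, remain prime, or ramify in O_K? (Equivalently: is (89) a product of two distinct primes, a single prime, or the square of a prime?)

d = 165 ≡ 1 (mod 4), so O_K = ℤ[(1+√165)/2] and disc(K) = d = 165.
89 ∤ 165, so 89 is unramified.
(165/89) = 76^44 mod 89 = 88, giving Legendre symbol -1.
Legendre symbol -1 ⇒ 89 is inert.

89 remains inert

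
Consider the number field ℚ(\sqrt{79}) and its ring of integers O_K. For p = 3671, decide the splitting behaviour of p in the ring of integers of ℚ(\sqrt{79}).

splits completely

79 mod 4 = 3, hence disc K = 4·79 = 316 and O_K = ℤ[√79].
disc(K) = 316 is not divisible by 3671; 3671 is unramified.
(79/3671) = 79^1835 mod 3671 = 1, giving Legendre symbol 1.
(79/3671) = 1, so 3671 splits.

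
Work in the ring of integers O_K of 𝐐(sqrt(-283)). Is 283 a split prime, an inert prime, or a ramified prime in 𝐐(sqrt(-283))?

p ramifies

Since -283 ≡ 1 mod 4, the ring of integers is ℤ[(1+√-283)/2] with discriminant -283.
283 divides disc(K) = -283, so 283 ramifies.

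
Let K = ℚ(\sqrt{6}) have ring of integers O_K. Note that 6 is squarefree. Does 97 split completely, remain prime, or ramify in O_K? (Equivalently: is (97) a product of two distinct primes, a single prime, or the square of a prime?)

97 splits in O_K

6 mod 4 = 2, hence disc K = 4·6 = 24 and O_K = ℤ[√6].
disc(K) = 24 is not divisible by 97; 97 is unramified.
Compute (6/97) via Euler: 6^((97-1)/2) mod 97 = 1, so (6/97) = 1.
(6/97) = 1, so 97 splits.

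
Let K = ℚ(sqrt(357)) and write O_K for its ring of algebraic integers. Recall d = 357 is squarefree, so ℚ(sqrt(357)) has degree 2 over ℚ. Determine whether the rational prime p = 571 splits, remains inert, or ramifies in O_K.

inert — (571) stays prime in O_K

d = 357 ≡ 1 (mod 4), so O_K = ℤ[(1+√357)/2] and disc(K) = d = 357.
Since gcd(571, 357) = 1 the prime 571 does not ramify.
Compute (357/571) via Euler: 357^((571-1)/2) mod 571 = 570, so (357/571) = -1.
(357/571) = -1, so 571 is inert.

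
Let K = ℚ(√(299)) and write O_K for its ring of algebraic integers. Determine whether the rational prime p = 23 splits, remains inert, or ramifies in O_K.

ramifies in O_K

299 mod 4 = 3, hence disc K = 4·299 = 1196 and O_K = ℤ[√299].
23 divides disc(K) = 1196, so 23 ramifies.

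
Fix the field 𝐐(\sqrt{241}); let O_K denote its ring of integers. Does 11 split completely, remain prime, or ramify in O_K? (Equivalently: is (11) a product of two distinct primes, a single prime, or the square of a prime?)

241 mod 4 = 1, hence disc K = 241 and O_K = ℤ[(1+√241)/2].
disc(K) = 241 is not divisible by 11; 11 is unramified.
(241/11) = 10^5 mod 11 = 10, giving Legendre symbol -1.
(241/11) = -1, so 11 is inert.

p is inert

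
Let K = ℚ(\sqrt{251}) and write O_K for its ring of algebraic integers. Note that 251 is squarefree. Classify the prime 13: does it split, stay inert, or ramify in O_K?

251 mod 4 = 3, hence disc K = 4·251 = 1004 and O_K = ℤ[√251].
disc(K) = 1004 is not divisible by 13; 13 is unramified.
Compute (251/13) via Euler: 4^((13-1)/2) mod 13 = 1, so (251/13) = 1.
(251/13) = 1, so 13 splits.

13 splits in O_K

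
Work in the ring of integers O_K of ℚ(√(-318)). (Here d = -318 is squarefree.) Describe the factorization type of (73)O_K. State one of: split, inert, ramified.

-318 mod 4 = 2, hence disc K = 4·(-318) = -1272 and O_K = ℤ[√-318].
Since gcd(73, -1272) = 1 the prime 73 does not ramify.
Legendre symbol by Euler's criterion: (-318/73) ≡ (-318)^36 ≡ 72 (mod 73), i.e. (-318/73) = -1.
d is a non-residue mod p, hence 73 remains inert in O_K.

p is inert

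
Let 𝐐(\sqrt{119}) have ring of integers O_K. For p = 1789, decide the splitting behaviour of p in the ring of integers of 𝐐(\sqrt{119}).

Since 119 ≢ 1 mod 4, the ring of integers is ℤ[√119] with discriminant 4·119 = 476.
Since gcd(1789, 476) = 1 the prime 1789 does not ramify.
Legendre symbol by Euler's criterion: (119/1789) ≡ 119^894 ≡ 1 (mod 1789), i.e. (119/1789) = 1.
d is a quadratic residue mod p, hence 1789 splits in O_K.

p splits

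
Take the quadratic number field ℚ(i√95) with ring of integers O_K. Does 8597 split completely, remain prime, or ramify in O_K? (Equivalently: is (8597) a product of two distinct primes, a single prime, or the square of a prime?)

-95 mod 4 = 1, hence disc K = -95 and O_K = ℤ[(1+√-95)/2].
Since gcd(8597, -95) = 1 the prime 8597 does not ramify.
Compute (-95/8597) via Euler: 8502^((8597-1)/2) mod 8597 = 8596, so (-95/8597) = -1.
Legendre symbol -1 ⇒ 8597 is inert.

remains prime (inert)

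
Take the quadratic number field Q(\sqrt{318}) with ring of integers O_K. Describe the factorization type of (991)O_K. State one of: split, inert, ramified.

991 remains inert

d = 318 ≡ 2 (mod 4), so O_K = ℤ[√318] and disc(K) = 4d = 1272.
991 ∤ 1272, so 991 is unramified.
Legendre symbol by Euler's criterion: (318/991) ≡ 318^495 ≡ 990 (mod 991), i.e. (318/991) = -1.
Legendre symbol -1 ⇒ 991 is inert.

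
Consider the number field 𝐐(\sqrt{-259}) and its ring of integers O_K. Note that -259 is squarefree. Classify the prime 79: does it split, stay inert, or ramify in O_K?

d = -259 ≡ 1 (mod 4), so O_K = ℤ[(1+√-259)/2] and disc(K) = d = -259.
Since gcd(79, -259) = 1 the prime 79 does not ramify.
Legendre symbol by Euler's criterion: (-259/79) ≡ (-259)^39 ≡ 78 (mod 79), i.e. (-259/79) = -1.
(-259/79) = -1, so 79 is inert.

inert — (79) stays prime in O_K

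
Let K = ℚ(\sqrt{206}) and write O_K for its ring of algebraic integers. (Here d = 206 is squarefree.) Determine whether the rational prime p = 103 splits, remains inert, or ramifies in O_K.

206 mod 4 = 2, hence disc K = 4·206 = 824 and O_K = ℤ[√206].
Ramification test: 103 | 824. The prime 103 ramifies in K.

ramifies in O_K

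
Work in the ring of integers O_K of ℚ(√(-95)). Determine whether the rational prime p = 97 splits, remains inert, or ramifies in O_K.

-95 mod 4 = 1, hence disc K = -95 and O_K = ℤ[(1+√-95)/2].
Since gcd(97, -95) = 1 the prime 97 does not ramify.
Legendre symbol by Euler's criterion: (-95/97) ≡ (-95)^48 ≡ 1 (mod 97), i.e. (-95/97) = 1.
(-95/97) = 1, so 97 splits.

97 splits in O_K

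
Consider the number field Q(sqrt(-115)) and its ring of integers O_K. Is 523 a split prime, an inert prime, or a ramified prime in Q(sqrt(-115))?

split — (523) = 𝔭₁𝔭₂ with 𝔭₁ ≠ 𝔭₂

-115 mod 4 = 1, hence disc K = -115 and O_K = ℤ[(1+√-115)/2].
Since gcd(523, -115) = 1 the prime 523 does not ramify.
Compute (-115/523) via Euler: 408^((523-1)/2) mod 523 = 1, so (-115/523) = 1.
Legendre symbol 1 ⇒ 523 is split.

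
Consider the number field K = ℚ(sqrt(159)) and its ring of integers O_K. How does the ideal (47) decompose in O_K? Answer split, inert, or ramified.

p splits

159 mod 4 = 3, hence disc K = 4·159 = 636 and O_K = ℤ[√159].
47 ∤ 636, so 47 is unramified.
(159/47) = 18^23 mod 47 = 1, giving Legendre symbol 1.
Legendre symbol 1 ⇒ 47 is split.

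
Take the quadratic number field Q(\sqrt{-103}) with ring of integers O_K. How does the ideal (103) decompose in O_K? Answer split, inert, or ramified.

ramifies in O_K

Since -103 ≡ 1 mod 4, the ring of integers is ℤ[(1+√-103)/2] with discriminant -103.
103 divides disc(K) = -103, so 103 ramifies.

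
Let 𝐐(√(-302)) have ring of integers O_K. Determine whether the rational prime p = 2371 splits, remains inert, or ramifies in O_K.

Since -302 ≢ 1 mod 4, the ring of integers is ℤ[√-302] with discriminant 4·(-302) = -1208.
disc(K) = -1208 is not divisible by 2371; 2371 is unramified.
(-302/2371) = 2069^1185 mod 2371 = 1, giving Legendre symbol 1.
Legendre symbol 1 ⇒ 2371 is split.

p splits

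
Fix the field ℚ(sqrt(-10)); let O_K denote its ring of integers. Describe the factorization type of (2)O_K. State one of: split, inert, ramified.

-10 mod 4 = 2, hence disc K = 4·(-10) = -40 and O_K = ℤ[√-10].
Ramification test: 2 | -40. The prime 2 ramifies in K.

p ramifies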